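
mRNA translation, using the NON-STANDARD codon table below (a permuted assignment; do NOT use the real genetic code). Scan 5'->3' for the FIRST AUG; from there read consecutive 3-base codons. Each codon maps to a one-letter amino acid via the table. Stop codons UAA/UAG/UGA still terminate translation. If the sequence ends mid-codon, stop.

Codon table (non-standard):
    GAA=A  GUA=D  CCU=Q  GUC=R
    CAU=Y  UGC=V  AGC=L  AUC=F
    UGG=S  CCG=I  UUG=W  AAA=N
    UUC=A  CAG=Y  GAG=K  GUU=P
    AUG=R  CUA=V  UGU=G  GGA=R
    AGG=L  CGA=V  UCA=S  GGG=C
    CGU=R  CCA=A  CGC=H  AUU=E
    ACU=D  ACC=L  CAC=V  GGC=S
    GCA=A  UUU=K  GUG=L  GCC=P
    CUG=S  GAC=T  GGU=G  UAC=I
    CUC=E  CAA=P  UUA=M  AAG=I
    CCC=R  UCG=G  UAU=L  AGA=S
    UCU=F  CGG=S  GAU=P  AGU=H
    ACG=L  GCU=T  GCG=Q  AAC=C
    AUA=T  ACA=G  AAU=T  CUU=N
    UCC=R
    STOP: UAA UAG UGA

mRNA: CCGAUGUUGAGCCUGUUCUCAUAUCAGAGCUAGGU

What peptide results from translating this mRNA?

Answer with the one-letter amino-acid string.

Answer: RWLSASLYL

Derivation:
start AUG at pos 3
pos 3: AUG -> R; peptide=R
pos 6: UUG -> W; peptide=RW
pos 9: AGC -> L; peptide=RWL
pos 12: CUG -> S; peptide=RWLS
pos 15: UUC -> A; peptide=RWLSA
pos 18: UCA -> S; peptide=RWLSAS
pos 21: UAU -> L; peptide=RWLSASL
pos 24: CAG -> Y; peptide=RWLSASLY
pos 27: AGC -> L; peptide=RWLSASLYL
pos 30: UAG -> STOP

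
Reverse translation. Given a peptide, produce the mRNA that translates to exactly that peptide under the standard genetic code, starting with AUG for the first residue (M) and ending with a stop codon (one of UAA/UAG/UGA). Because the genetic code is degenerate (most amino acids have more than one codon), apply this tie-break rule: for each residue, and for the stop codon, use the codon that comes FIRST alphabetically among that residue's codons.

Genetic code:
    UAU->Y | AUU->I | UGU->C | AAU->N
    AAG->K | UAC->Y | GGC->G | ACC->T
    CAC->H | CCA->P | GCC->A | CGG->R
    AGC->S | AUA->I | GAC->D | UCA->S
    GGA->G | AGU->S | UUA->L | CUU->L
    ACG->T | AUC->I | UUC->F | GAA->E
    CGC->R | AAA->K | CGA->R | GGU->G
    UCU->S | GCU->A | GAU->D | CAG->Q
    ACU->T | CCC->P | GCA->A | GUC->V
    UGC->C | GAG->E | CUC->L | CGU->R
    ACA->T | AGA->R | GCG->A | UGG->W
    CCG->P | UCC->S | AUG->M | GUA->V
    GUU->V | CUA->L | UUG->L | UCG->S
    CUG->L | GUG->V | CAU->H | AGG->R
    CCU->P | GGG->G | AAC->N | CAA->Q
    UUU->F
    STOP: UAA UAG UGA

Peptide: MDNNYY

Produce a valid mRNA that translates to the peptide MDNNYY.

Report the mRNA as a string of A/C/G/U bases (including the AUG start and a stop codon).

Answer: mRNA: AUGGACAACAACUACUACUAA

Derivation:
residue 1: M -> AUG (start codon)
residue 2: D codons sorted = GAC,GAU -> pick first = GAC
residue 3: N codons sorted = AAC,AAU -> pick first = AAC
residue 4: N codons sorted = AAC,AAU -> pick first = AAC
residue 5: Y codons sorted = UAC,UAU -> pick first = UAC
residue 6: Y codons sorted = UAC,UAU -> pick first = UAC
terminator: stop codons sorted = UAA,UAG,UGA -> pick first = UAA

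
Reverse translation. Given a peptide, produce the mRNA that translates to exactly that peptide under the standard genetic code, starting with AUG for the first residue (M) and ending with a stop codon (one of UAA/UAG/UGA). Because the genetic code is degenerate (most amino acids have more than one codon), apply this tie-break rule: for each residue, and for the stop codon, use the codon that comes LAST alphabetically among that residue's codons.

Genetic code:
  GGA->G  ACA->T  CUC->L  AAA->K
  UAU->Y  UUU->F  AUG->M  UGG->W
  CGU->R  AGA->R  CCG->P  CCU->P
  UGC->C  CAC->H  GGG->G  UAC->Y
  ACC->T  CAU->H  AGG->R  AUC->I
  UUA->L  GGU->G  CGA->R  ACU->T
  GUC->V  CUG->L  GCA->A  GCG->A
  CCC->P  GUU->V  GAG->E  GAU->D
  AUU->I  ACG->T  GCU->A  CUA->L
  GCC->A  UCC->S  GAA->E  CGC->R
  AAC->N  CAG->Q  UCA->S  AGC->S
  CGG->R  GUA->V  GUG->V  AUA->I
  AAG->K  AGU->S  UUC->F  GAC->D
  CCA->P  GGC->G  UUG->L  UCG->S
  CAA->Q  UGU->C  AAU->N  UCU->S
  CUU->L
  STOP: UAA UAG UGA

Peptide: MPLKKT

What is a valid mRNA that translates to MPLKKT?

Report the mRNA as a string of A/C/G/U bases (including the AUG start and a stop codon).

Answer: mRNA: AUGCCUUUGAAGAAGACUUGA

Derivation:
residue 1: M -> AUG (start codon)
residue 2: P codons sorted = CCA,CCC,CCG,CCU -> pick last = CCU
residue 3: L codons sorted = CUA,CUC,CUG,CUU,UUA,UUG -> pick last = UUG
residue 4: K codons sorted = AAA,AAG -> pick last = AAG
residue 5: K codons sorted = AAA,AAG -> pick last = AAG
residue 6: T codons sorted = ACA,ACC,ACG,ACU -> pick last = ACU
terminator: stop codons sorted = UAA,UAG,UGA -> pick last = UGA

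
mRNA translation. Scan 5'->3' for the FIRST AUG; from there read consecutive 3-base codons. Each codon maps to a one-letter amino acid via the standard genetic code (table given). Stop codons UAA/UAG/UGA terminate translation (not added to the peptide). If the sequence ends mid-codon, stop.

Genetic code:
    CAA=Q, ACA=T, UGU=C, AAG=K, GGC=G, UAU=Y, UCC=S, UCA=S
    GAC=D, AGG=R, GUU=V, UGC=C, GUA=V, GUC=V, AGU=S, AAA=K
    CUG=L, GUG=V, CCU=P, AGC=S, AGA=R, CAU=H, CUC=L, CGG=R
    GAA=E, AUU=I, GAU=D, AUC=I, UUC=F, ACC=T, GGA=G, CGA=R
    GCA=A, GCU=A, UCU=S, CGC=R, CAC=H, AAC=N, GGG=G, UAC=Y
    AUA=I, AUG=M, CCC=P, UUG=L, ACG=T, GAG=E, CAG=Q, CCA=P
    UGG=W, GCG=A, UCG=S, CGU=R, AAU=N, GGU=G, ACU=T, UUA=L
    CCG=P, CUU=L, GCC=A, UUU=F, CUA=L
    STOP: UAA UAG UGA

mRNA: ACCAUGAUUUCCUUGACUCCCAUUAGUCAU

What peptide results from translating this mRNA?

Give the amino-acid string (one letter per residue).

Answer: MISLTPISH

Derivation:
start AUG at pos 3
pos 3: AUG -> M; peptide=M
pos 6: AUU -> I; peptide=MI
pos 9: UCC -> S; peptide=MIS
pos 12: UUG -> L; peptide=MISL
pos 15: ACU -> T; peptide=MISLT
pos 18: CCC -> P; peptide=MISLTP
pos 21: AUU -> I; peptide=MISLTPI
pos 24: AGU -> S; peptide=MISLTPIS
pos 27: CAU -> H; peptide=MISLTPISH
pos 30: only 0 nt remain (<3), stop (end of mRNA)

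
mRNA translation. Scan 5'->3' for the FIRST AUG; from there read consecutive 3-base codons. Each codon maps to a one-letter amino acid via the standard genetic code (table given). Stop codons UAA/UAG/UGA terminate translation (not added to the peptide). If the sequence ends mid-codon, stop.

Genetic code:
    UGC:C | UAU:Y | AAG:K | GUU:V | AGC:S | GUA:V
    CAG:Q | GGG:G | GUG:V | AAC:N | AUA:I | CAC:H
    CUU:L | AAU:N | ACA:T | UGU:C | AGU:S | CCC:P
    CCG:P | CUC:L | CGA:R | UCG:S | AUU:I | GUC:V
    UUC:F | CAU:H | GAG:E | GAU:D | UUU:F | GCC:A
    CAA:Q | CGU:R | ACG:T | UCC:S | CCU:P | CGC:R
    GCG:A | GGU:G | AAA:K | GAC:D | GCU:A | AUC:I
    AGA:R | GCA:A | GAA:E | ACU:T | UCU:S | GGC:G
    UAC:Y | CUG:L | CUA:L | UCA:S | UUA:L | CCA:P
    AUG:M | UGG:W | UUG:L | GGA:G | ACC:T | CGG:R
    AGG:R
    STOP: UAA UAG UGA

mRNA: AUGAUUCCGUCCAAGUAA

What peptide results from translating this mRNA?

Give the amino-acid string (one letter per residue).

Answer: MIPSK

Derivation:
start AUG at pos 0
pos 0: AUG -> M; peptide=M
pos 3: AUU -> I; peptide=MI
pos 6: CCG -> P; peptide=MIP
pos 9: UCC -> S; peptide=MIPS
pos 12: AAG -> K; peptide=MIPSK
pos 15: UAA -> STOP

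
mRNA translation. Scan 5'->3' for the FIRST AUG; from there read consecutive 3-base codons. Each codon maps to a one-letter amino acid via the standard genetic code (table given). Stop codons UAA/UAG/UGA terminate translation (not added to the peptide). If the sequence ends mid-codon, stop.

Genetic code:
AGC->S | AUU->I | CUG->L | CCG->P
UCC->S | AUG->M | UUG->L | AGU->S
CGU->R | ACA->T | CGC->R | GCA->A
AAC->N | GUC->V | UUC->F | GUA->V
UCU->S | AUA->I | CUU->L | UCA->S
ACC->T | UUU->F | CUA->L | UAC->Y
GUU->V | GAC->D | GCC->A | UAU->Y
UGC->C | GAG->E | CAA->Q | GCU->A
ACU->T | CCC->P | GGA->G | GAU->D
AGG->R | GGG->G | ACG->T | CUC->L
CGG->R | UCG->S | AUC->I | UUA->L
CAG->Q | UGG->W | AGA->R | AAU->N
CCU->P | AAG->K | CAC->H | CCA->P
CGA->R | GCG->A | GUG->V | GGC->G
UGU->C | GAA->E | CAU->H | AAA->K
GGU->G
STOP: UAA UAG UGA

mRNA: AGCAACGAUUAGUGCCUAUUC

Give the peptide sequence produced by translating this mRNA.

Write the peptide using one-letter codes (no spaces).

no AUG start codon found

Answer: (empty: no AUG start codon)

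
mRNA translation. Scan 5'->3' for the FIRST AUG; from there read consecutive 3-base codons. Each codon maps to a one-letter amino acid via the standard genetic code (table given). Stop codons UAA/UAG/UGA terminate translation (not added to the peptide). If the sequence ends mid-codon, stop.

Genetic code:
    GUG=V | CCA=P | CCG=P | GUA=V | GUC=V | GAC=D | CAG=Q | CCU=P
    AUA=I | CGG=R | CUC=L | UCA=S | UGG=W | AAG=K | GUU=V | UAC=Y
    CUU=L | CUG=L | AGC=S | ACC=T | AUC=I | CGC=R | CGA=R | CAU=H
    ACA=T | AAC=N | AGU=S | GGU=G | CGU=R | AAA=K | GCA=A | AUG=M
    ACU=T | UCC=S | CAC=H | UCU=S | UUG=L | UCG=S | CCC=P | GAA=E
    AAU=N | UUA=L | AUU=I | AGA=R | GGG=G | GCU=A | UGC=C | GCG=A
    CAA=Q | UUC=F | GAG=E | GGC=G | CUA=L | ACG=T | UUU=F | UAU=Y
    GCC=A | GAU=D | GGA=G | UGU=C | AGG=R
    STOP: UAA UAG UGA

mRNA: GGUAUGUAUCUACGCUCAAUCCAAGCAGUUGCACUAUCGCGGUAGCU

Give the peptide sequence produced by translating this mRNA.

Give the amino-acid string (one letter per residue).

start AUG at pos 3
pos 3: AUG -> M; peptide=M
pos 6: UAU -> Y; peptide=MY
pos 9: CUA -> L; peptide=MYL
pos 12: CGC -> R; peptide=MYLR
pos 15: UCA -> S; peptide=MYLRS
pos 18: AUC -> I; peptide=MYLRSI
pos 21: CAA -> Q; peptide=MYLRSIQ
pos 24: GCA -> A; peptide=MYLRSIQA
pos 27: GUU -> V; peptide=MYLRSIQAV
pos 30: GCA -> A; peptide=MYLRSIQAVA
pos 33: CUA -> L; peptide=MYLRSIQAVAL
pos 36: UCG -> S; peptide=MYLRSIQAVALS
pos 39: CGG -> R; peptide=MYLRSIQAVALSR
pos 42: UAG -> STOP

Answer: MYLRSIQAVALSR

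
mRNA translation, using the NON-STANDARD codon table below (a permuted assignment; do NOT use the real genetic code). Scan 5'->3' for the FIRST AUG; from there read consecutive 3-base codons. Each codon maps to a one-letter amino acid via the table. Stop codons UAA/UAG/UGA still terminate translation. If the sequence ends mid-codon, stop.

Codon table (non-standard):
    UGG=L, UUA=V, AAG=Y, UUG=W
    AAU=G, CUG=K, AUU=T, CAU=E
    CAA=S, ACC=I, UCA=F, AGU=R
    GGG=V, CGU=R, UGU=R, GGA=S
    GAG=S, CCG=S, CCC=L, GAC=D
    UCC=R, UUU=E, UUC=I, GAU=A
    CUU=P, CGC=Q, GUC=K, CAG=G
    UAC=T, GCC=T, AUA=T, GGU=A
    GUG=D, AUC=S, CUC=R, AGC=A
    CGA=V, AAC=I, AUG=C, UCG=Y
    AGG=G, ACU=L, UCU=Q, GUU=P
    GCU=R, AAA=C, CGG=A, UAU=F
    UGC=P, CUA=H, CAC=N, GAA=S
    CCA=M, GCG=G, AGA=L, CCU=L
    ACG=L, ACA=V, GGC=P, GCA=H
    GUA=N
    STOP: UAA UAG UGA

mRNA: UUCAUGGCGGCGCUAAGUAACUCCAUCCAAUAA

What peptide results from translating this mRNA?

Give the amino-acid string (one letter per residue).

start AUG at pos 3
pos 3: AUG -> C; peptide=C
pos 6: GCG -> G; peptide=CG
pos 9: GCG -> G; peptide=CGG
pos 12: CUA -> H; peptide=CGGH
pos 15: AGU -> R; peptide=CGGHR
pos 18: AAC -> I; peptide=CGGHRI
pos 21: UCC -> R; peptide=CGGHRIR
pos 24: AUC -> S; peptide=CGGHRIRS
pos 27: CAA -> S; peptide=CGGHRIRSS
pos 30: UAA -> STOP

Answer: CGGHRIRSS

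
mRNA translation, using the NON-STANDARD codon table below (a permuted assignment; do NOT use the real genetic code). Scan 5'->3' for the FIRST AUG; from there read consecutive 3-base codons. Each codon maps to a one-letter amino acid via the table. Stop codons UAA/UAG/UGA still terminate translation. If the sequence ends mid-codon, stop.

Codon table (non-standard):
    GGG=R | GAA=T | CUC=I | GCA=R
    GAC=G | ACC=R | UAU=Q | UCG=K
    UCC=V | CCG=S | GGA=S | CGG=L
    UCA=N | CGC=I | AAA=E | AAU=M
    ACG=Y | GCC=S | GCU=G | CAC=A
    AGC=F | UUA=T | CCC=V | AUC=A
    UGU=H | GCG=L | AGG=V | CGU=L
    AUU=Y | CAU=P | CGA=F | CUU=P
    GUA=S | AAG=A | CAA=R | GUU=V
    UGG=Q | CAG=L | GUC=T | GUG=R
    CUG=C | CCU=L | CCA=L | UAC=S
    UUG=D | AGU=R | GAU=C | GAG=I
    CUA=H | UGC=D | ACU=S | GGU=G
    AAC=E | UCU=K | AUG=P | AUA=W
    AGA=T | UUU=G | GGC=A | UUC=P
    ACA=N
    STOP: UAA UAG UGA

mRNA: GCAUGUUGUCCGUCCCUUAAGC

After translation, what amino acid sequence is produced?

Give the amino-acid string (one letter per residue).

Answer: PDVTL

Derivation:
start AUG at pos 2
pos 2: AUG -> P; peptide=P
pos 5: UUG -> D; peptide=PD
pos 8: UCC -> V; peptide=PDV
pos 11: GUC -> T; peptide=PDVT
pos 14: CCU -> L; peptide=PDVTL
pos 17: UAA -> STOP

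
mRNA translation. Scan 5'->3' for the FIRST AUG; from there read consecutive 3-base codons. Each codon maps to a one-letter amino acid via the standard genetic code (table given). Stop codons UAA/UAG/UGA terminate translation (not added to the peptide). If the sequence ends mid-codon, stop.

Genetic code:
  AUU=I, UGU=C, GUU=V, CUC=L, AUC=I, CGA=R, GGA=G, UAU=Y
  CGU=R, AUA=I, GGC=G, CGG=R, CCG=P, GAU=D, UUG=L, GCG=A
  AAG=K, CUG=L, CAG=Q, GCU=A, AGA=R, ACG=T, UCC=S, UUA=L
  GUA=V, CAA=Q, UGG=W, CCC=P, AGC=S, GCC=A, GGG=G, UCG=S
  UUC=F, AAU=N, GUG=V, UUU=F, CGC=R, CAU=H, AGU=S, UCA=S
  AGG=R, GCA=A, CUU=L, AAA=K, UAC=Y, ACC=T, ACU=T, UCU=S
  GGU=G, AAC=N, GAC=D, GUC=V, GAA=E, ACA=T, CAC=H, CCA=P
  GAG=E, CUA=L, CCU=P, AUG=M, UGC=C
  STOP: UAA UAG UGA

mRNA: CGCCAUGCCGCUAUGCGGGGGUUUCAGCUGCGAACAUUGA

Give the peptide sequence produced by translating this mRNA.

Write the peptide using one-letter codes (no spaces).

Answer: MPLCGGFSCEH

Derivation:
start AUG at pos 4
pos 4: AUG -> M; peptide=M
pos 7: CCG -> P; peptide=MP
pos 10: CUA -> L; peptide=MPL
pos 13: UGC -> C; peptide=MPLC
pos 16: GGG -> G; peptide=MPLCG
pos 19: GGU -> G; peptide=MPLCGG
pos 22: UUC -> F; peptide=MPLCGGF
pos 25: AGC -> S; peptide=MPLCGGFS
pos 28: UGC -> C; peptide=MPLCGGFSC
pos 31: GAA -> E; peptide=MPLCGGFSCE
pos 34: CAU -> H; peptide=MPLCGGFSCEH
pos 37: UGA -> STOP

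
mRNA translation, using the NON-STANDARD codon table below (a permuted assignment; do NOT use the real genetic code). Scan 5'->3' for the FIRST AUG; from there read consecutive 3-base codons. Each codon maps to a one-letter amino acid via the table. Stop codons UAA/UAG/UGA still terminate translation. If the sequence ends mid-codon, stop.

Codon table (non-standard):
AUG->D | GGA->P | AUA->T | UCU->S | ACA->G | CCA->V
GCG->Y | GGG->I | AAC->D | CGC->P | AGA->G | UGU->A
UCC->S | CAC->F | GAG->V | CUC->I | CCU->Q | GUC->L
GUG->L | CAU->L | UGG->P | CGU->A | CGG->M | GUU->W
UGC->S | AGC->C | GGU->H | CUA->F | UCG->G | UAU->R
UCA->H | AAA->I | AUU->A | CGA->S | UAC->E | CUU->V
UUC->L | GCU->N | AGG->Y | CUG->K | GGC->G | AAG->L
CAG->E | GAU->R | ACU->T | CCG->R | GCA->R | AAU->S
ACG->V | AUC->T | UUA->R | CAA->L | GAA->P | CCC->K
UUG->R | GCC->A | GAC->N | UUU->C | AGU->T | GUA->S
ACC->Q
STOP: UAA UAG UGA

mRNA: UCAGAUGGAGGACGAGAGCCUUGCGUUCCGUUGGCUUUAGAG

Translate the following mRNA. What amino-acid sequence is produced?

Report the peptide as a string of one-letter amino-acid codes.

start AUG at pos 4
pos 4: AUG -> D; peptide=D
pos 7: GAG -> V; peptide=DV
pos 10: GAC -> N; peptide=DVN
pos 13: GAG -> V; peptide=DVNV
pos 16: AGC -> C; peptide=DVNVC
pos 19: CUU -> V; peptide=DVNVCV
pos 22: GCG -> Y; peptide=DVNVCVY
pos 25: UUC -> L; peptide=DVNVCVYL
pos 28: CGU -> A; peptide=DVNVCVYLA
pos 31: UGG -> P; peptide=DVNVCVYLAP
pos 34: CUU -> V; peptide=DVNVCVYLAPV
pos 37: UAG -> STOP

Answer: DVNVCVYLAPV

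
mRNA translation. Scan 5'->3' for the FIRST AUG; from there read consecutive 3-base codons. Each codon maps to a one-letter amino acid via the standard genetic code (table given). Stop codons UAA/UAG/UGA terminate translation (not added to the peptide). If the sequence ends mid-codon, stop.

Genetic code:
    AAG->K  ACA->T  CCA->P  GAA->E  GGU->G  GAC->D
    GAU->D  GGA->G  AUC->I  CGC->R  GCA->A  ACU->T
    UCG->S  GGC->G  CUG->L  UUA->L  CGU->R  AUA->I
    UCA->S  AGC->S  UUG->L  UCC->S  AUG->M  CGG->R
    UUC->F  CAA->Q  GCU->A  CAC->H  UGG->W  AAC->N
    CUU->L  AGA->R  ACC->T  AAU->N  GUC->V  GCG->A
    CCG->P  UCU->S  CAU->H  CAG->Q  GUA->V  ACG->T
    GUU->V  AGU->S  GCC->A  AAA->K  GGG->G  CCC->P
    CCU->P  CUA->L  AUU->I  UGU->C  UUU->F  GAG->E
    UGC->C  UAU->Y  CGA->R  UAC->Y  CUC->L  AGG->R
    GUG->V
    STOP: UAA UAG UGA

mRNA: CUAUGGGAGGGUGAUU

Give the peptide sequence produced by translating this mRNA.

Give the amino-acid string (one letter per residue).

start AUG at pos 2
pos 2: AUG -> M; peptide=M
pos 5: GGA -> G; peptide=MG
pos 8: GGG -> G; peptide=MGG
pos 11: UGA -> STOP

Answer: MGG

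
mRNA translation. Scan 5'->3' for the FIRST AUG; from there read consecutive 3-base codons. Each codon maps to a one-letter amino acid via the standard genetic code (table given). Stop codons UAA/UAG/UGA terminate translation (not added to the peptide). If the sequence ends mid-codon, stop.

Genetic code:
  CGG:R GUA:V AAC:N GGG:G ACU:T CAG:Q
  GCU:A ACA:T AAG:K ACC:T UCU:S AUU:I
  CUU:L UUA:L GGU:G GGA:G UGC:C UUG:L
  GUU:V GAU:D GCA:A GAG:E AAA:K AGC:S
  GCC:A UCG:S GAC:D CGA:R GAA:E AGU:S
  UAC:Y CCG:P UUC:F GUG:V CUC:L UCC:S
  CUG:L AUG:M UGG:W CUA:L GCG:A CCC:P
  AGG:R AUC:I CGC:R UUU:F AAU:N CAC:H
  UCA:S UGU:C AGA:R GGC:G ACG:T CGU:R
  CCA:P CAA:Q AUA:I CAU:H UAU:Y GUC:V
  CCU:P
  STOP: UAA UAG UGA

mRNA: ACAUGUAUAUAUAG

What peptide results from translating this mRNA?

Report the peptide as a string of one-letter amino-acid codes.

Answer: MYI

Derivation:
start AUG at pos 2
pos 2: AUG -> M; peptide=M
pos 5: UAU -> Y; peptide=MY
pos 8: AUA -> I; peptide=MYI
pos 11: UAG -> STOP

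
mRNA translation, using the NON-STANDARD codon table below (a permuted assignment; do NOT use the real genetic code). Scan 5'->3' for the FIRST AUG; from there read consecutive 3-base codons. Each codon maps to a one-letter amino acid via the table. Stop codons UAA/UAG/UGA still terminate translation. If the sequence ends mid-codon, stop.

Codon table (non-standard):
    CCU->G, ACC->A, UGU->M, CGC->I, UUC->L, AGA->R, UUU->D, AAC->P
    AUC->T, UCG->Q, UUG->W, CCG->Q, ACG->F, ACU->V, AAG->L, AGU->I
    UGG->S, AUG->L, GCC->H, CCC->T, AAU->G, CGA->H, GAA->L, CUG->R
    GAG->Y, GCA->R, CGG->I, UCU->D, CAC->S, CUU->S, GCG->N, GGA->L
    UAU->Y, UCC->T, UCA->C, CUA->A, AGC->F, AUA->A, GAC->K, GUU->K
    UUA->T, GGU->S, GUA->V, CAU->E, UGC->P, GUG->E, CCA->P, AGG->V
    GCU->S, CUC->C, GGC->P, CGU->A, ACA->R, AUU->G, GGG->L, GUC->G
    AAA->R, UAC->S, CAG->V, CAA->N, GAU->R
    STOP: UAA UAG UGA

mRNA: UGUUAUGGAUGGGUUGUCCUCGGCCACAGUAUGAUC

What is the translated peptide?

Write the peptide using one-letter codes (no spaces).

Answer: LRLWTQHRV

Derivation:
start AUG at pos 4
pos 4: AUG -> L; peptide=L
pos 7: GAU -> R; peptide=LR
pos 10: GGG -> L; peptide=LRL
pos 13: UUG -> W; peptide=LRLW
pos 16: UCC -> T; peptide=LRLWT
pos 19: UCG -> Q; peptide=LRLWTQ
pos 22: GCC -> H; peptide=LRLWTQH
pos 25: ACA -> R; peptide=LRLWTQHR
pos 28: GUA -> V; peptide=LRLWTQHRV
pos 31: UGA -> STOP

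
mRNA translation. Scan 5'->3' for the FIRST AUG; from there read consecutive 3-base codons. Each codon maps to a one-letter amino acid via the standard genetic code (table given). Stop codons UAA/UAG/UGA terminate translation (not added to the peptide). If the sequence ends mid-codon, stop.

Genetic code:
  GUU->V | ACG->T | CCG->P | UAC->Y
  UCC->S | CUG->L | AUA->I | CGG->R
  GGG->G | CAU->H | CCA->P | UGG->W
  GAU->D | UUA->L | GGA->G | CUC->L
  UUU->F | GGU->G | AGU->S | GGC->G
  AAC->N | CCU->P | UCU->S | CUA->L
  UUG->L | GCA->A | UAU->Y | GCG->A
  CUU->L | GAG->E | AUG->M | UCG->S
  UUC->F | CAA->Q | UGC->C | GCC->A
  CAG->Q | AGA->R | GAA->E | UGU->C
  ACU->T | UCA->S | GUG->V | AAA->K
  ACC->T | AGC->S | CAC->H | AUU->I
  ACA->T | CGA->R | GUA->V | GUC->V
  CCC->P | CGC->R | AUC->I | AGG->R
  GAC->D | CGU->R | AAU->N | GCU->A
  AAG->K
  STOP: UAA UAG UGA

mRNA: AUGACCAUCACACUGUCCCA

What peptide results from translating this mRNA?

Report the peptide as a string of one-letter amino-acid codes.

start AUG at pos 0
pos 0: AUG -> M; peptide=M
pos 3: ACC -> T; peptide=MT
pos 6: AUC -> I; peptide=MTI
pos 9: ACA -> T; peptide=MTIT
pos 12: CUG -> L; peptide=MTITL
pos 15: UCC -> S; peptide=MTITLS
pos 18: only 2 nt remain (<3), stop (end of mRNA)

Answer: MTITLS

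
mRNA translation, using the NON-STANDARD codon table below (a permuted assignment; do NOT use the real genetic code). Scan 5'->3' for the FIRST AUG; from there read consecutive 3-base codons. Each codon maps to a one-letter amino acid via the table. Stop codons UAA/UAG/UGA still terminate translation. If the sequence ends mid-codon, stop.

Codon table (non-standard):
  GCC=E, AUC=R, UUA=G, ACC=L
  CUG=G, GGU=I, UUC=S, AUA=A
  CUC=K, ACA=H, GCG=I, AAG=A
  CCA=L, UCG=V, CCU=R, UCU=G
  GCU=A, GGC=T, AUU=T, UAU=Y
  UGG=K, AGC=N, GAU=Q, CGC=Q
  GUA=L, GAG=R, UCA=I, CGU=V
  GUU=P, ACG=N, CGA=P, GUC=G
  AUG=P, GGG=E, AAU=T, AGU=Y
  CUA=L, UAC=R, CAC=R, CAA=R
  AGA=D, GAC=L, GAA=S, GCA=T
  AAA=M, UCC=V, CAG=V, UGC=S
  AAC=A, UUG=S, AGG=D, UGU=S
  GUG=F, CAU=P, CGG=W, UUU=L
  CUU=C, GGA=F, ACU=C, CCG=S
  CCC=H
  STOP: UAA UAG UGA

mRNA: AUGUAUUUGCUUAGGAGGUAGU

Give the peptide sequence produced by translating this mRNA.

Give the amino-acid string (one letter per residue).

Answer: PYSCDD

Derivation:
start AUG at pos 0
pos 0: AUG -> P; peptide=P
pos 3: UAU -> Y; peptide=PY
pos 6: UUG -> S; peptide=PYS
pos 9: CUU -> C; peptide=PYSC
pos 12: AGG -> D; peptide=PYSCD
pos 15: AGG -> D; peptide=PYSCDD
pos 18: UAG -> STOP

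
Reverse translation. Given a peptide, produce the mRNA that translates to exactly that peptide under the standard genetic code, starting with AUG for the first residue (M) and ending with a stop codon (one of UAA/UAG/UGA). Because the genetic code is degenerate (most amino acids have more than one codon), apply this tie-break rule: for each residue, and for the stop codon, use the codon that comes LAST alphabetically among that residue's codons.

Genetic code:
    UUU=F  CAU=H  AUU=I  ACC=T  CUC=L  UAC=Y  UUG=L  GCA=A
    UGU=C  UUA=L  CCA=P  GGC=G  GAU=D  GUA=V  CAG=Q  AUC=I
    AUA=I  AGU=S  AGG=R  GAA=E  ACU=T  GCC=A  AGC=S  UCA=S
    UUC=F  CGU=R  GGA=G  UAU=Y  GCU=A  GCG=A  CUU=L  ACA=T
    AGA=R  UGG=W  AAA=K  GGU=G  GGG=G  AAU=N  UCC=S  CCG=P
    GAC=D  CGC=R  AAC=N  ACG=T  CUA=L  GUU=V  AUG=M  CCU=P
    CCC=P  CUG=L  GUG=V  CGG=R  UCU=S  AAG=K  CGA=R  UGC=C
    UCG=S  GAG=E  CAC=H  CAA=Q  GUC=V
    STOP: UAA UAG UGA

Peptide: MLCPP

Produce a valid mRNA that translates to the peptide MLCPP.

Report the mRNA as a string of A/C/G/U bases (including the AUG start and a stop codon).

Answer: mRNA: AUGUUGUGUCCUCCUUGA

Derivation:
residue 1: M -> AUG (start codon)
residue 2: L codons sorted = CUA,CUC,CUG,CUU,UUA,UUG -> pick last = UUG
residue 3: C codons sorted = UGC,UGU -> pick last = UGU
residue 4: P codons sorted = CCA,CCC,CCG,CCU -> pick last = CCU
residue 5: P codons sorted = CCA,CCC,CCG,CCU -> pick last = CCU
terminator: stop codons sorted = UAA,UAG,UGA -> pick last = UGA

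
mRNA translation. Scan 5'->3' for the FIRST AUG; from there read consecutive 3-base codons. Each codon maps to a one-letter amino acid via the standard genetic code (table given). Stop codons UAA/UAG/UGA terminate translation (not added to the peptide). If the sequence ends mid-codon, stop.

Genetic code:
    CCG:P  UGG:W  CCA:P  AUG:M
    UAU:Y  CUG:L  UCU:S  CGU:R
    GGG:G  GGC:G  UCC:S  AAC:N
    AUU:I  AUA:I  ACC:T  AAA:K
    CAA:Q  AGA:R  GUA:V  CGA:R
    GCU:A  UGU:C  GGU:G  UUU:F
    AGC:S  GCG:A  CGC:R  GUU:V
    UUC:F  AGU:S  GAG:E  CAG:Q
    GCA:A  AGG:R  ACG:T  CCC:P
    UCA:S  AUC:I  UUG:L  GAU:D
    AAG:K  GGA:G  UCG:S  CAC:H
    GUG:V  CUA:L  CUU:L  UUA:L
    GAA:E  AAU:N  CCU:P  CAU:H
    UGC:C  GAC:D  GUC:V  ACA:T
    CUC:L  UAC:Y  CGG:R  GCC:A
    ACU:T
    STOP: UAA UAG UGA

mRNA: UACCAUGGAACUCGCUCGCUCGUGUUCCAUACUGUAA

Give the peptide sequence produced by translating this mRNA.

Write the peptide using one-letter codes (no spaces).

Answer: MELARSCSIL

Derivation:
start AUG at pos 4
pos 4: AUG -> M; peptide=M
pos 7: GAA -> E; peptide=ME
pos 10: CUC -> L; peptide=MEL
pos 13: GCU -> A; peptide=MELA
pos 16: CGC -> R; peptide=MELAR
pos 19: UCG -> S; peptide=MELARS
pos 22: UGU -> C; peptide=MELARSC
pos 25: UCC -> S; peptide=MELARSCS
pos 28: AUA -> I; peptide=MELARSCSI
pos 31: CUG -> L; peptide=MELARSCSIL
pos 34: UAA -> STOP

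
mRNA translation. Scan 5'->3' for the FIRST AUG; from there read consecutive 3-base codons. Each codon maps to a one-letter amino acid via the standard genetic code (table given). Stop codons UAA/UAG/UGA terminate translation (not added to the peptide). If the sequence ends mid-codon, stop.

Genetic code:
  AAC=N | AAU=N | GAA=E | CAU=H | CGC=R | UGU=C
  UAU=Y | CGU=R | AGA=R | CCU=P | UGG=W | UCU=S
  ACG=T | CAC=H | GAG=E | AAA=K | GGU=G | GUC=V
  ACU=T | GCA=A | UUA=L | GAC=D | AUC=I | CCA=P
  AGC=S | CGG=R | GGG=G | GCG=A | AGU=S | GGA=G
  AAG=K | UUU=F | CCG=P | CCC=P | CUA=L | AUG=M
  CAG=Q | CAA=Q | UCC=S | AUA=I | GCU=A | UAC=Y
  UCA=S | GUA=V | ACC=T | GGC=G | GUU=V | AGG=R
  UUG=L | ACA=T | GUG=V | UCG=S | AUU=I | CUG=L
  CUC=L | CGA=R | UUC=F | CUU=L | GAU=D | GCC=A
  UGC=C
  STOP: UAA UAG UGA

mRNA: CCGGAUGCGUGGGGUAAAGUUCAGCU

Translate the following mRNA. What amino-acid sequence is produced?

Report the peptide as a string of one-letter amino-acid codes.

Answer: MRGVKFS

Derivation:
start AUG at pos 4
pos 4: AUG -> M; peptide=M
pos 7: CGU -> R; peptide=MR
pos 10: GGG -> G; peptide=MRG
pos 13: GUA -> V; peptide=MRGV
pos 16: AAG -> K; peptide=MRGVK
pos 19: UUC -> F; peptide=MRGVKF
pos 22: AGC -> S; peptide=MRGVKFS
pos 25: only 1 nt remain (<3), stop (end of mRNA)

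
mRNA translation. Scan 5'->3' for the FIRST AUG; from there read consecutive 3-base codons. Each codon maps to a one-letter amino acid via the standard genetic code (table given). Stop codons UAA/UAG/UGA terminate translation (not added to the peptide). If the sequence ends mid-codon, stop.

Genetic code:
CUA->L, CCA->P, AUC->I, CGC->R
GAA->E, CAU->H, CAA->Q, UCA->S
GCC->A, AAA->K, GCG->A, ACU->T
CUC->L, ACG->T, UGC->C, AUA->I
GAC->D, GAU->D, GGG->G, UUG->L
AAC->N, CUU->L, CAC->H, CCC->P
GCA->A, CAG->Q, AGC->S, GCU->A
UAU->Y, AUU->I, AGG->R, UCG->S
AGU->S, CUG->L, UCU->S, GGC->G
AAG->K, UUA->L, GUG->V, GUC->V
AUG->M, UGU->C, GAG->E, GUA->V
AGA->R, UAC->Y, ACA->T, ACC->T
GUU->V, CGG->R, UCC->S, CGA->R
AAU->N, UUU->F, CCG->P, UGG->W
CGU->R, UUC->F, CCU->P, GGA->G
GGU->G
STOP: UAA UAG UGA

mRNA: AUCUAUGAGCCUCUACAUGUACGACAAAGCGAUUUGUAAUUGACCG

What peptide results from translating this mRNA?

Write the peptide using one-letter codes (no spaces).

Answer: MSLYMYDKAICN

Derivation:
start AUG at pos 4
pos 4: AUG -> M; peptide=M
pos 7: AGC -> S; peptide=MS
pos 10: CUC -> L; peptide=MSL
pos 13: UAC -> Y; peptide=MSLY
pos 16: AUG -> M; peptide=MSLYM
pos 19: UAC -> Y; peptide=MSLYMY
pos 22: GAC -> D; peptide=MSLYMYD
pos 25: AAA -> K; peptide=MSLYMYDK
pos 28: GCG -> A; peptide=MSLYMYDKA
pos 31: AUU -> I; peptide=MSLYMYDKAI
pos 34: UGU -> C; peptide=MSLYMYDKAIC
pos 37: AAU -> N; peptide=MSLYMYDKAICN
pos 40: UGA -> STOP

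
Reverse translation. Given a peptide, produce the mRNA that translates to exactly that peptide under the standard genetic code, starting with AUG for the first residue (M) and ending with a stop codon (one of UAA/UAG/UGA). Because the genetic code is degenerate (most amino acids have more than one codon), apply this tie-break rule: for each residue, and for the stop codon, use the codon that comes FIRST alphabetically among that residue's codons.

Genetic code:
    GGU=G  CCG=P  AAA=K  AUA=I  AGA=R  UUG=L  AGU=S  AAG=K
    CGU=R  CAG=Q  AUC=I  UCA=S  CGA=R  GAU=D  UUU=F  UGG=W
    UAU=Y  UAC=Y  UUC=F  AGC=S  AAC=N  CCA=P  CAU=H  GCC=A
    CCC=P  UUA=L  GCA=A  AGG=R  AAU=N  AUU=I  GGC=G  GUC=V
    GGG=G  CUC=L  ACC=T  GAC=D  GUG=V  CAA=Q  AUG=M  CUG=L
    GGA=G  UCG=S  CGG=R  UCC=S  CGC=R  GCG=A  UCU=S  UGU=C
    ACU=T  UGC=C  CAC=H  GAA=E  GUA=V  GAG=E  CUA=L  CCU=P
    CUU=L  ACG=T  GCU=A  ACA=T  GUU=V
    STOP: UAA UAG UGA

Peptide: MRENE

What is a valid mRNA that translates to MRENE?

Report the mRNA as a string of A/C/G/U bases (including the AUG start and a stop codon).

Answer: mRNA: AUGAGAGAAAACGAAUAA

Derivation:
residue 1: M -> AUG (start codon)
residue 2: R codons sorted = AGA,AGG,CGA,CGC,CGG,CGU -> pick first = AGA
residue 3: E codons sorted = GAA,GAG -> pick first = GAA
residue 4: N codons sorted = AAC,AAU -> pick first = AAC
residue 5: E codons sorted = GAA,GAG -> pick first = GAA
terminator: stop codons sorted = UAA,UAG,UGA -> pick first = UAA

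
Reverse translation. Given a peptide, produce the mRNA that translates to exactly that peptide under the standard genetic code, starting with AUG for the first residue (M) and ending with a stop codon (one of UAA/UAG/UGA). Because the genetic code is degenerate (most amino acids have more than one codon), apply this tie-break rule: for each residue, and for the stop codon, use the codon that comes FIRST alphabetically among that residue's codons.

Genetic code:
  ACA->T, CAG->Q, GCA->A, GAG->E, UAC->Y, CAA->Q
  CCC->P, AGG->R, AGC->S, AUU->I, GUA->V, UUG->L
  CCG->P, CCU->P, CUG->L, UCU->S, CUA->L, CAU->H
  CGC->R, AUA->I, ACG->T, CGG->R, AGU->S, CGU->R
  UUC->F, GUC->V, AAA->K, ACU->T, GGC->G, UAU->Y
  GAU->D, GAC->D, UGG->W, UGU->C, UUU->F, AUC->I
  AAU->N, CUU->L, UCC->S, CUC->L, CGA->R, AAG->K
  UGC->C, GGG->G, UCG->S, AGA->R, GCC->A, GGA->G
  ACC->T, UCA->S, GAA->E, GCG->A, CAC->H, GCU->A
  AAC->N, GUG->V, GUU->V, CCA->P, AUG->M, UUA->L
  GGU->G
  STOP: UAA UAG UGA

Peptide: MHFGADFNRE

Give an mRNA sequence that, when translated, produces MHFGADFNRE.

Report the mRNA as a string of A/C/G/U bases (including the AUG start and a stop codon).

residue 1: M -> AUG (start codon)
residue 2: H codons sorted = CAC,CAU -> pick first = CAC
residue 3: F codons sorted = UUC,UUU -> pick first = UUC
residue 4: G codons sorted = GGA,GGC,GGG,GGU -> pick first = GGA
residue 5: A codons sorted = GCA,GCC,GCG,GCU -> pick first = GCA
residue 6: D codons sorted = GAC,GAU -> pick first = GAC
residue 7: F codons sorted = UUC,UUU -> pick first = UUC
residue 8: N codons sorted = AAC,AAU -> pick first = AAC
residue 9: R codons sorted = AGA,AGG,CGA,CGC,CGG,CGU -> pick first = AGA
residue 10: E codons sorted = GAA,GAG -> pick first = GAA
terminator: stop codons sorted = UAA,UAG,UGA -> pick first = UAA

Answer: mRNA: AUGCACUUCGGAGCAGACUUCAACAGAGAAUAA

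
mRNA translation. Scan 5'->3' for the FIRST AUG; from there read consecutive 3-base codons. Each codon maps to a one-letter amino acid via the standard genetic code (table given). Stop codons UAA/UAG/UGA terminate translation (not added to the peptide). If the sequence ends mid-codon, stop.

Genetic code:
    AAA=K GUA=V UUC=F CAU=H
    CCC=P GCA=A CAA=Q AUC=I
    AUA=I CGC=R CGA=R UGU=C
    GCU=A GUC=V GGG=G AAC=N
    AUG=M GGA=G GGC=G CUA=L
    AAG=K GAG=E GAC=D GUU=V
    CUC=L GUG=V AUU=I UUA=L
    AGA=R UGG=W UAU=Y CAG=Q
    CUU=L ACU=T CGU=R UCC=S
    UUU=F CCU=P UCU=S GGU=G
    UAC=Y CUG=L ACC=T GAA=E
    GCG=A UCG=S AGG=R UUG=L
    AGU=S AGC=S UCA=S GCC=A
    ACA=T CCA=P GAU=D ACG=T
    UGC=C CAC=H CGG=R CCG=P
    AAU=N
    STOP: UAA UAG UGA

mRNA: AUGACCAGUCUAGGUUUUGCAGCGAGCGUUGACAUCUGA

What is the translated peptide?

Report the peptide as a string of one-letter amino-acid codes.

start AUG at pos 0
pos 0: AUG -> M; peptide=M
pos 3: ACC -> T; peptide=MT
pos 6: AGU -> S; peptide=MTS
pos 9: CUA -> L; peptide=MTSL
pos 12: GGU -> G; peptide=MTSLG
pos 15: UUU -> F; peptide=MTSLGF
pos 18: GCA -> A; peptide=MTSLGFA
pos 21: GCG -> A; peptide=MTSLGFAA
pos 24: AGC -> S; peptide=MTSLGFAAS
pos 27: GUU -> V; peptide=MTSLGFAASV
pos 30: GAC -> D; peptide=MTSLGFAASVD
pos 33: AUC -> I; peptide=MTSLGFAASVDI
pos 36: UGA -> STOP

Answer: MTSLGFAASVDI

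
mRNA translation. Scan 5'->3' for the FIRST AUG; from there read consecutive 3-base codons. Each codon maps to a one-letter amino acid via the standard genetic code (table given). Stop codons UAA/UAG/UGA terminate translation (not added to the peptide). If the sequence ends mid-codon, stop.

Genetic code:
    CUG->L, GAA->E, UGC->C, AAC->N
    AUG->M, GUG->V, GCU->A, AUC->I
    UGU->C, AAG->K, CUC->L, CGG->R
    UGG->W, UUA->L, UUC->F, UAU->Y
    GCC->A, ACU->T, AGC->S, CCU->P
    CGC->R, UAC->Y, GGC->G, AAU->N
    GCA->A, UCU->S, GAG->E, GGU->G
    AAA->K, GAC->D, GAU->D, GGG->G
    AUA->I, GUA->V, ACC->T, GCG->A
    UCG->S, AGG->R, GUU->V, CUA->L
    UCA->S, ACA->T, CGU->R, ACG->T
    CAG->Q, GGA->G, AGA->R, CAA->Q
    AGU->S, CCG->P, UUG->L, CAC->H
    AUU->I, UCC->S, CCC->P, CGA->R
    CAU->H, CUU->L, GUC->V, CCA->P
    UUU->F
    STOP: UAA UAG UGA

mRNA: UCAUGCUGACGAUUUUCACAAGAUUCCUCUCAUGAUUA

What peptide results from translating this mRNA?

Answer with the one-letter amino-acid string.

Answer: MLTIFTRFLS

Derivation:
start AUG at pos 2
pos 2: AUG -> M; peptide=M
pos 5: CUG -> L; peptide=ML
pos 8: ACG -> T; peptide=MLT
pos 11: AUU -> I; peptide=MLTI
pos 14: UUC -> F; peptide=MLTIF
pos 17: ACA -> T; peptide=MLTIFT
pos 20: AGA -> R; peptide=MLTIFTR
pos 23: UUC -> F; peptide=MLTIFTRF
pos 26: CUC -> L; peptide=MLTIFTRFL
pos 29: UCA -> S; peptide=MLTIFTRFLS
pos 32: UGA -> STOP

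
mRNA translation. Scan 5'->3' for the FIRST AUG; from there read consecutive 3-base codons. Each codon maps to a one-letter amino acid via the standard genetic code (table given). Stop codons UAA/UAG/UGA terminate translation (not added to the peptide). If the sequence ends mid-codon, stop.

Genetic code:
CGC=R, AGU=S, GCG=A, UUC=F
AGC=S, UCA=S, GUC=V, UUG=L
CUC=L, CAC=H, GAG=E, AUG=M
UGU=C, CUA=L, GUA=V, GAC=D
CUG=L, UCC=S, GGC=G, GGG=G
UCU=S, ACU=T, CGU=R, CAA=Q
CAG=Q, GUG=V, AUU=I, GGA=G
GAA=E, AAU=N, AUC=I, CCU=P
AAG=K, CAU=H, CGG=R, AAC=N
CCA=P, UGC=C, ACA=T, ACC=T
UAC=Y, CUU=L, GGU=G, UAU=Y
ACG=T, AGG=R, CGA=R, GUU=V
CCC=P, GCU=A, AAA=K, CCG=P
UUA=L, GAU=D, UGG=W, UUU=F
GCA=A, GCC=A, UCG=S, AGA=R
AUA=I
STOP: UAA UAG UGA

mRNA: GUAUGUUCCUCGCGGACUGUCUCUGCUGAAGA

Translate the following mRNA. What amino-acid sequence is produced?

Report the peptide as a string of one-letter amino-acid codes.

start AUG at pos 2
pos 2: AUG -> M; peptide=M
pos 5: UUC -> F; peptide=MF
pos 8: CUC -> L; peptide=MFL
pos 11: GCG -> A; peptide=MFLA
pos 14: GAC -> D; peptide=MFLAD
pos 17: UGU -> C; peptide=MFLADC
pos 20: CUC -> L; peptide=MFLADCL
pos 23: UGC -> C; peptide=MFLADCLC
pos 26: UGA -> STOP

Answer: MFLADCLC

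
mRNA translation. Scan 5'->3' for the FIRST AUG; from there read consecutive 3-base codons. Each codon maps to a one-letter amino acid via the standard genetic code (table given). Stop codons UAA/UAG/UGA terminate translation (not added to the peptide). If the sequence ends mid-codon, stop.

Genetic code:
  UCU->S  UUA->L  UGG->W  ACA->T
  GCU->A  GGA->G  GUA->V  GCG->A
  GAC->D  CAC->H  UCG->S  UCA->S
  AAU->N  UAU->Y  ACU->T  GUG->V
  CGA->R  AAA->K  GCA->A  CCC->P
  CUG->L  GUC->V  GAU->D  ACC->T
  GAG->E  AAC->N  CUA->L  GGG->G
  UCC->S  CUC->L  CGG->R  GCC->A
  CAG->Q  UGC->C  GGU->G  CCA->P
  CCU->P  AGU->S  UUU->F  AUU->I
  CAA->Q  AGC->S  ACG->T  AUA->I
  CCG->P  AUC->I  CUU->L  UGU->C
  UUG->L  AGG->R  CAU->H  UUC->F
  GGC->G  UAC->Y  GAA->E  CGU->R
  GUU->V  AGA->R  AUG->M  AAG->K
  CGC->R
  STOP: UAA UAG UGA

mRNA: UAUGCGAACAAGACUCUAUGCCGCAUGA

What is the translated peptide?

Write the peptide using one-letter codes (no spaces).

Answer: MRTRLYAA

Derivation:
start AUG at pos 1
pos 1: AUG -> M; peptide=M
pos 4: CGA -> R; peptide=MR
pos 7: ACA -> T; peptide=MRT
pos 10: AGA -> R; peptide=MRTR
pos 13: CUC -> L; peptide=MRTRL
pos 16: UAU -> Y; peptide=MRTRLY
pos 19: GCC -> A; peptide=MRTRLYA
pos 22: GCA -> A; peptide=MRTRLYAA
pos 25: UGA -> STOP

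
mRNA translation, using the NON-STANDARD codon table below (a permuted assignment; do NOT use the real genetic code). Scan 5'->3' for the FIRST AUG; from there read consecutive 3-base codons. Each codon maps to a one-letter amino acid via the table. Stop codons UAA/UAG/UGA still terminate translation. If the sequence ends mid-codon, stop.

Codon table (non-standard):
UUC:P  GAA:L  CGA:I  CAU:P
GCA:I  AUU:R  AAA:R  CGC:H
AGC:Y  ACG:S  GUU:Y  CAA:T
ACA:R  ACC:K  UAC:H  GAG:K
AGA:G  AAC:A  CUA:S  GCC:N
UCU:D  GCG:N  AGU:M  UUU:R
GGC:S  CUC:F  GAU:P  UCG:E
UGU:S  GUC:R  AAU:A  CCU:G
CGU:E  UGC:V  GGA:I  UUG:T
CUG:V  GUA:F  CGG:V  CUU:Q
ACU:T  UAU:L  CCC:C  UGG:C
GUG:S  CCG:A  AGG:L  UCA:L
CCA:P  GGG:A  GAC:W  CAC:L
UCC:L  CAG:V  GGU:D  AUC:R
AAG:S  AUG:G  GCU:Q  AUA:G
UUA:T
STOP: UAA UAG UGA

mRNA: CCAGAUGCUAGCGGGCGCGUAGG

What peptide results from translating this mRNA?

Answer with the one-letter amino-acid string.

Answer: GSNSN

Derivation:
start AUG at pos 4
pos 4: AUG -> G; peptide=G
pos 7: CUA -> S; peptide=GS
pos 10: GCG -> N; peptide=GSN
pos 13: GGC -> S; peptide=GSNS
pos 16: GCG -> N; peptide=GSNSN
pos 19: UAG -> STOP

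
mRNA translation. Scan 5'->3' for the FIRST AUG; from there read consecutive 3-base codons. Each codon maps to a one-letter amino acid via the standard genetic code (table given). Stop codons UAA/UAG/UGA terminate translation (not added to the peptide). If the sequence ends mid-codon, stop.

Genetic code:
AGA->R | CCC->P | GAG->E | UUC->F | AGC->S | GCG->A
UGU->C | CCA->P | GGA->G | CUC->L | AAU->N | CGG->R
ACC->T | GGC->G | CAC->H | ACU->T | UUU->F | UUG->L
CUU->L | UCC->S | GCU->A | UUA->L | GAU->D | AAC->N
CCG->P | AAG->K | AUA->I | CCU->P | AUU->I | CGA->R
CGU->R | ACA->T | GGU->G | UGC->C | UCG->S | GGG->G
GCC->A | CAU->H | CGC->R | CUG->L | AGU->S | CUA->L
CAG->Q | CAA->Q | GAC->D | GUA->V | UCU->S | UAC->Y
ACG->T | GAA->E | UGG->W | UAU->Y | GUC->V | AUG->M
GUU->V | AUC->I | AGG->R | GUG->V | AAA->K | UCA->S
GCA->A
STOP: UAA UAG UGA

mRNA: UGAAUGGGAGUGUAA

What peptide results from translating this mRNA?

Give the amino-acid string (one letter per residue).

start AUG at pos 3
pos 3: AUG -> M; peptide=M
pos 6: GGA -> G; peptide=MG
pos 9: GUG -> V; peptide=MGV
pos 12: UAA -> STOP

Answer: MGV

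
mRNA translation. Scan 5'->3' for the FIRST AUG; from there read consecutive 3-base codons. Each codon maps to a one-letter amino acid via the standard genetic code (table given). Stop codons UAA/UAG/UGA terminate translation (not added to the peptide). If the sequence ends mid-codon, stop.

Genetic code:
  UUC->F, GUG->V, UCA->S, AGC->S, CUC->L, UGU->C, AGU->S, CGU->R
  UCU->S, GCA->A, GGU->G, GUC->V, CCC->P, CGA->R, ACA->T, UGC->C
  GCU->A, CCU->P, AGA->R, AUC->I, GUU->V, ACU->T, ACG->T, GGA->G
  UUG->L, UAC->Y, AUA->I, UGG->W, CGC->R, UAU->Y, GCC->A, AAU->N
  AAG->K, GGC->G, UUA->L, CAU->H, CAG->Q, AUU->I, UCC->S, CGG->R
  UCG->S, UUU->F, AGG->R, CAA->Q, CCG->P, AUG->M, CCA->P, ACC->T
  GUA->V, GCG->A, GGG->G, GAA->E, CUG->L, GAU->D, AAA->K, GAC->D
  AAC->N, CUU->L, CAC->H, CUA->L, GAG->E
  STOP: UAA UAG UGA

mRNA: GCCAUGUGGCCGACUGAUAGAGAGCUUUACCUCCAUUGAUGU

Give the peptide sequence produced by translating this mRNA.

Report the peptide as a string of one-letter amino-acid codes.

start AUG at pos 3
pos 3: AUG -> M; peptide=M
pos 6: UGG -> W; peptide=MW
pos 9: CCG -> P; peptide=MWP
pos 12: ACU -> T; peptide=MWPT
pos 15: GAU -> D; peptide=MWPTD
pos 18: AGA -> R; peptide=MWPTDR
pos 21: GAG -> E; peptide=MWPTDRE
pos 24: CUU -> L; peptide=MWPTDREL
pos 27: UAC -> Y; peptide=MWPTDRELY
pos 30: CUC -> L; peptide=MWPTDRELYL
pos 33: CAU -> H; peptide=MWPTDRELYLH
pos 36: UGA -> STOP

Answer: MWPTDRELYLH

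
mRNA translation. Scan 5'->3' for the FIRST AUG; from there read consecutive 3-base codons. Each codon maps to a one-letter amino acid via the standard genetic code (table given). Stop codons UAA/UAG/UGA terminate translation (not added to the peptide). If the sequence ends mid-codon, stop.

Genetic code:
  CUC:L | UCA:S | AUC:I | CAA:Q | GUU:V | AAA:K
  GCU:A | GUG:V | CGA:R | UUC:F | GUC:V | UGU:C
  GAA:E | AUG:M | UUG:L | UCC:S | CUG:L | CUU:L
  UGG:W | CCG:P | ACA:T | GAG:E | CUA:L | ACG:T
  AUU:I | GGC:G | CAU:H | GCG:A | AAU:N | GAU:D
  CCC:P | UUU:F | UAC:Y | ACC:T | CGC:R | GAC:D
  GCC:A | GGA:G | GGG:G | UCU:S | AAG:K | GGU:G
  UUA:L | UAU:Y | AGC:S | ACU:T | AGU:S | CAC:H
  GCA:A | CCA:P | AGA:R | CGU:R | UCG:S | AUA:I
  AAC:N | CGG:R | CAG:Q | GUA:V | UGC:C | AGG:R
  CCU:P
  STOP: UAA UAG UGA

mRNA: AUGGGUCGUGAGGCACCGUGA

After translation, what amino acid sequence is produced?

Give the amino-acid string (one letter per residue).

start AUG at pos 0
pos 0: AUG -> M; peptide=M
pos 3: GGU -> G; peptide=MG
pos 6: CGU -> R; peptide=MGR
pos 9: GAG -> E; peptide=MGRE
pos 12: GCA -> A; peptide=MGREA
pos 15: CCG -> P; peptide=MGREAP
pos 18: UGA -> STOP

Answer: MGREAP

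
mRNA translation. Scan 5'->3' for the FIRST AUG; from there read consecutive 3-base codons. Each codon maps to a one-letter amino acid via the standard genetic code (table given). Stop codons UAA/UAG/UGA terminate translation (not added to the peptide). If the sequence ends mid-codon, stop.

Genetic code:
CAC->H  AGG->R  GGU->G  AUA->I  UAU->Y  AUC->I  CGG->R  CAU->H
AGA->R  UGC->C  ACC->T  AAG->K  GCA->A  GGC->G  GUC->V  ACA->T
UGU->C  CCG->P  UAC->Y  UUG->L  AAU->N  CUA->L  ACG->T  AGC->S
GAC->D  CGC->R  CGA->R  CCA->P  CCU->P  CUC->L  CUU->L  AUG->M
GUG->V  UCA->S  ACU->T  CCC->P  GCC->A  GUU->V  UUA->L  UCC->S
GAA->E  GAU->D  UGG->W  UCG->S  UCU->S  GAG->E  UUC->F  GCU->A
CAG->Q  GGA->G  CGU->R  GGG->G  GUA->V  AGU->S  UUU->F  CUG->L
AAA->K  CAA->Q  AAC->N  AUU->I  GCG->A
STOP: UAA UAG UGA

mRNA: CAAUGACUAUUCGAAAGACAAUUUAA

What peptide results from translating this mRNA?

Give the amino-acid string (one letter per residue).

start AUG at pos 2
pos 2: AUG -> M; peptide=M
pos 5: ACU -> T; peptide=MT
pos 8: AUU -> I; peptide=MTI
pos 11: CGA -> R; peptide=MTIR
pos 14: AAG -> K; peptide=MTIRK
pos 17: ACA -> T; peptide=MTIRKT
pos 20: AUU -> I; peptide=MTIRKTI
pos 23: UAA -> STOP

Answer: MTIRKTI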